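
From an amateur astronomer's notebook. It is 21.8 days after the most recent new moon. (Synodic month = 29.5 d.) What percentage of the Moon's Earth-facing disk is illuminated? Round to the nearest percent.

53%

Phase angle: θ = 360°·(21.8 d)/(29.5 d) = 266.0°.
Illuminated fraction = (1 − cos 266.0°)/2 = (1 − (-0.069))/2 ≈ 0.535, so 53%.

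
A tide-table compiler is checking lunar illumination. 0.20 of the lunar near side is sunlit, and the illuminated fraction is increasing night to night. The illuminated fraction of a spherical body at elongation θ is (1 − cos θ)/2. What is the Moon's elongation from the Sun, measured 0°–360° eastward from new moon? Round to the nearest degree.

53°

From f = (1 − cos θ)/2: cos θ = 1 − 2×0.20 = 0.600; arccos → 53.1°.
The Moon is waxing (0°–180°), so θ = 53.1° directly.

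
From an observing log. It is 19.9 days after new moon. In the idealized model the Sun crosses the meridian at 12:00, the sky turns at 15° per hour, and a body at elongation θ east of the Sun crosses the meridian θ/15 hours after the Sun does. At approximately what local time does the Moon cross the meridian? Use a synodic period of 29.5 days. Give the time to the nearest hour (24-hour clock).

04:00

Phase angle: θ = 360°·(19.9 d)/(29.5 d) = 242.8°.
The Moon trails the Sun by θ/15 = 242.8/15 ≈ 16.19 hours.
12:00 + 16.19 h ≈ 04:11 → 04:00 to the nearest hour.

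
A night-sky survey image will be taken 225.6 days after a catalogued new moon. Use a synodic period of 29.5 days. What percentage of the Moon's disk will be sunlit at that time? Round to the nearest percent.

Reduce mod P: 225.6 − 7×29.5 = 19.10 d into the current lunation.
Elongation θ = 360° × 19.10/29.5 ≈ 233.1°.
With cos θ = (-0.601), the lit fraction is (1 − (-0.601))/2 ≈ 0.800, so 80%.

80%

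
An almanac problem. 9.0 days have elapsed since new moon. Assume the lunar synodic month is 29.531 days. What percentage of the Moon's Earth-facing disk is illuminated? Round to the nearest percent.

67%

The Moon has covered 9.0/29.531 of its cycle, so θ ≈ 360° × 9.0/29.531 = 109.7°.
With cos θ = (-0.337), the lit fraction is (1 − (-0.337))/2 ≈ 0.669, so 67%.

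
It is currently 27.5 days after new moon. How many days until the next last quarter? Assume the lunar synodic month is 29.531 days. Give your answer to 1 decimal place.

24.2 days

Last quarter occurs at elongation 270°, i.e. at age 29.531 × 270/360 = 22.148 d.
This lunation's last quarter (22.148 d) has passed, so add one period: 51.679 − 27.5 = 24.179 days.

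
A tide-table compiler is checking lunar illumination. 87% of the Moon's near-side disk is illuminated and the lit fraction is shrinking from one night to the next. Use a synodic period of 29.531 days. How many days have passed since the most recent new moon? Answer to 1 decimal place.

From f = (1 − cos θ)/2: cos θ = 1 − 2×0.87 = -0.740; arccos → 137.7°.
Since the Moon is past full (waning), take the reflex angle: θ = 360° − 137.7° = 222.3°.
At 360°/29.531 d per day, 222.3° corresponds to 18.23 days.

18.2 days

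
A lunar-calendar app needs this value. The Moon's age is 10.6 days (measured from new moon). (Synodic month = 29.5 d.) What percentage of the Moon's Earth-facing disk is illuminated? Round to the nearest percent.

82%

The Moon has covered 10.6/29.5 of its cycle, so θ ≈ 360° × 10.6/29.5 = 129.4°.
With cos θ = (-0.634), the lit fraction is (1 − (-0.634))/2 ≈ 0.817, so 82%.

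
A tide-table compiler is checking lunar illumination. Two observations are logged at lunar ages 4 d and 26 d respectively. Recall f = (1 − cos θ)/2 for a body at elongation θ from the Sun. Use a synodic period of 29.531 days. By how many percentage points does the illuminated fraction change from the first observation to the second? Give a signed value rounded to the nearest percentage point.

θ₁ = 360° × 4/29.531 = 48.8°, f₁ = (1 − cos θ₁)/2 = 0.170.
θ₂ = 360° × 26/29.531 = 317.0°, f₂ = (1 − cos θ₂)/2 = 0.135.
Change = f₂ − f₁ = -0.036 → -4 percentage points.

-4 pp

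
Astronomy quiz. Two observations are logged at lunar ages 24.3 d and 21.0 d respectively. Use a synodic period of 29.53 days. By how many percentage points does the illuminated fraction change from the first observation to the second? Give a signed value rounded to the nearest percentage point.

θ₁ = 360° × 24.3/29.53 = 296.2°, f₁ = (1 − cos θ₁)/2 = 0.279.
θ₂ = 360° × 21.0/29.53 = 256.0°, f₂ = (1 − cos θ₂)/2 = 0.621.
Change = f₂ − f₁ = +0.342 → +34 percentage points.

+34 pp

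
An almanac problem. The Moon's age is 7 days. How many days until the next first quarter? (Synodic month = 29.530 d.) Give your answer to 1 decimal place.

0.4 days

First quarter occurs at elongation 90°, i.e. at age 29.530 × 90/360 = 7.383 d.
That is 7.383 − 7 = 0.383 days ahead.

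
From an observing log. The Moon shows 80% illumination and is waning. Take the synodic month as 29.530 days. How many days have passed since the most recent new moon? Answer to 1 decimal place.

19.1 days

Invert f = (1 − cos θ)/2 to get cos θ = 1 − 2(0.80) = -0.600, hence θ₀ = arccos -0.600 = 126.9°.
Waning ⇒ past full, so θ = 360° − 126.9° = 233.1°.
That fraction of the synodic month is 233.1/360 × 29.530 d ≈ 19.12 d.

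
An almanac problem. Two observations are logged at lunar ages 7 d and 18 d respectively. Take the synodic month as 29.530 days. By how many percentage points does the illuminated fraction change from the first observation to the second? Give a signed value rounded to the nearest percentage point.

θ₁ = 360° × 7/29.530 = 85.3°, f₁ = (1 − cos θ₁)/2 = 0.459.
θ₂ = 360° × 18/29.530 = 219.4°, f₂ = (1 − cos θ₂)/2 = 0.886.
Change = f₂ − f₁ = +0.427 → +43 percentage points.

+43 percentage points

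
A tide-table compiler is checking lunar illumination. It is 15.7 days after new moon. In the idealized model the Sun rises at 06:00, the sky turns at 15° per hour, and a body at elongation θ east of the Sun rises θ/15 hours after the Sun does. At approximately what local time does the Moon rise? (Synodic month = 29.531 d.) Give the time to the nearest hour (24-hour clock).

Phase angle: θ = 360°·(15.7 d)/(29.531 d) = 191.4°.
Delay after the Sun = 191.4° / (15°/h) ≈ 12.76 h.
06:00 + 12.76 h ≈ 18:46 → 19:00 to the nearest hour.

19:00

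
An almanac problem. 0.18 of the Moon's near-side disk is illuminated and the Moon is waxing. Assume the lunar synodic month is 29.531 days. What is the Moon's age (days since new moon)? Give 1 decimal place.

Invert f = (1 − cos θ)/2 to get cos θ = 1 − 2(0.18) = 0.640, hence θ₀ = arccos 0.640 = 50.2°.
Before full moon the principal value applies: θ = 50.2°.
Age = 29.531 × 50.2°/360° ≈ 4.12 days.

4.1 days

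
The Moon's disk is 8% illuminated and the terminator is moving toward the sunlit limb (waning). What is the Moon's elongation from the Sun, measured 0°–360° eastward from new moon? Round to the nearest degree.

327°

cos θ = 1 − 2f = 0.840, giving a principal value of 32.9°.
Waning ⇒ past full, so θ = 360° − 32.9° = 327.1°.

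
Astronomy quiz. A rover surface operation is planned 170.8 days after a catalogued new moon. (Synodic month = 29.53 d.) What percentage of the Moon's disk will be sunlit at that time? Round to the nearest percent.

Reduce mod P: 170.8 − 5×29.53 = 23.15 d into the current lunation.
Elongation θ = 360° × 23.15/29.53 ≈ 282.2°.
Illuminated fraction = (1 − cos 282.2°)/2 = (1 − 0.212)/2 ≈ 0.394, so 39%.

39%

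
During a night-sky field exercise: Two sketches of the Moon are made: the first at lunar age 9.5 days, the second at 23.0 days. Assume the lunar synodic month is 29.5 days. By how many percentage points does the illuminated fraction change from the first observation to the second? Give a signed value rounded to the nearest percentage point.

-31 percentage points

First observation: θ = 360°·9.5/29.5 = 115.9°, so f = 0.719.
Second observation: θ = 280.7°, f = 0.407.
Δf = 0.407 − 0.719 = -0.311, i.e. -31 pp.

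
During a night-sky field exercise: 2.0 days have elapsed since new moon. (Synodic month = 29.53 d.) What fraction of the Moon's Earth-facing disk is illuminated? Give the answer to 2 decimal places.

0.04

Phase angle: θ = 360°·(2.0 d)/(29.53 d) = 24.4°.
With cos θ = 0.911, the lit fraction is (1 − 0.911)/2 ≈ 0.045.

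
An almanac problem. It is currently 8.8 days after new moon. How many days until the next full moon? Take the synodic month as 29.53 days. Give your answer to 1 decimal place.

6.0 days

Full moon occurs at elongation 180°, i.e. at age 29.53 × 180/360 = 14.765 d.
So 5.965 days remain (14.765 − 8.8).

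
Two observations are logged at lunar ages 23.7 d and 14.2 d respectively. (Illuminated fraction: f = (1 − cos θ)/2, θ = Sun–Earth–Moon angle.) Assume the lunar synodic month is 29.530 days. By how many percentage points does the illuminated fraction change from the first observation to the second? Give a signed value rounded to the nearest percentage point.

+66 percentage points

θ₁ = 360° × 23.7/29.530 = 288.9°, f₁ = (1 − cos θ₁)/2 = 0.338.
θ₂ = 360° × 14.2/29.530 = 173.1°, f₂ = (1 − cos θ₂)/2 = 0.996.
Change = f₂ − f₁ = +0.659 → +66 percentage points.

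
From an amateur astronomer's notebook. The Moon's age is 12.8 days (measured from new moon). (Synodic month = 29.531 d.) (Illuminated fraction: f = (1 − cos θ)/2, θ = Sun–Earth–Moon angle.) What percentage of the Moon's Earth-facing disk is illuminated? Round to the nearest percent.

Phase angle: θ = 360°·(12.8 d)/(29.531 d) = 156.0°.
Illuminated fraction = (1 − cos 156.0°)/2 = (1 − (-0.914))/2 ≈ 0.957, so 96%.

96%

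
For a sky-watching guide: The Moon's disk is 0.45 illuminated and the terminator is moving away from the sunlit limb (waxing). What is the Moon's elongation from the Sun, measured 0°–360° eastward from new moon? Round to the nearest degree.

84°

Invert f = (1 − cos θ)/2 to get cos θ = 1 − 2(0.45) = 0.100, hence θ₀ = arccos 0.100 = 84.3°.
Before full moon the principal value applies: θ = 84.3°.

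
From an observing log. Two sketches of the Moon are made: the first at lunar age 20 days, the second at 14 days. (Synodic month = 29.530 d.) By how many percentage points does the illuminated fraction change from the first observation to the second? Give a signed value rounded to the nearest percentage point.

θ₁ = 360° × 20/29.530 = 243.8°, f₁ = (1 − cos θ₁)/2 = 0.721.
θ₂ = 360° × 14/29.530 = 170.7°, f₂ = (1 − cos θ₂)/2 = 0.993.
Change = f₂ − f₁ = +0.273 → +27 percentage points.

+27 percentage points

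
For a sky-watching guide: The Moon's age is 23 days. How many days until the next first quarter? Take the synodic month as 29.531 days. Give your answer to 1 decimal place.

13.9 days

First quarter is 0.25 of the way through the cycle: age 0.25 × 29.531 = 7.383 d.
Already past this cycle's first quarter; the next is at 7.383 + 29.531 = 36.914 d, so 36.914 − 23 = 13.914 days.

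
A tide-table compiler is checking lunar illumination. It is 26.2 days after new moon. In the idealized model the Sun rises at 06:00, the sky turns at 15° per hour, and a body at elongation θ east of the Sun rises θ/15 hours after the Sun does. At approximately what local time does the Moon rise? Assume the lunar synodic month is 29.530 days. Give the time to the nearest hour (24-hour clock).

03:00

Elongation θ = 360° × 26.2/29.530 ≈ 319.4°.
Delay after the Sun = 319.4° / (15°/h) ≈ 21.29 h.
06:00 + 21.29 h ≈ 03:18 → 03:00 to the nearest hour.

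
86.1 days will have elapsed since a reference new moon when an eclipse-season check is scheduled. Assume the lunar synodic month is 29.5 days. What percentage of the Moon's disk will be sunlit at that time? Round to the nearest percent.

Reduce mod P: 86.1 − 2×29.5 = 27.10 d into the current lunation.
The Moon has covered 27.10/29.5 of its cycle, so θ ≈ 360° × 27.10/29.5 = 330.7°.
With cos θ = 0.872, the lit fraction is (1 − 0.872)/2 ≈ 0.064, so 6%.

6%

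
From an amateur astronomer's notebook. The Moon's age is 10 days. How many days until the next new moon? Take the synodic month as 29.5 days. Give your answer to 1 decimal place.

One full lunation from the last new moon is 29.5 d; remaining = 29.5 − 10 = 19.500 d.

19.5 days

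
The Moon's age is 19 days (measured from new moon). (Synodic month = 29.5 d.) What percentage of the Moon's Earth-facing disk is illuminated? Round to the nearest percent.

Phase angle: θ = 360°·(19 d)/(29.5 d) = 231.9°.
With cos θ = (-0.618), the lit fraction is (1 − (-0.618))/2 ≈ 0.809, so 81%.

81%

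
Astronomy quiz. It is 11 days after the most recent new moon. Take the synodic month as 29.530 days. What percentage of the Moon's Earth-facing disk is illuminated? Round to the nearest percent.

Phase angle: θ = 360°·(11 d)/(29.530 d) = 134.1°.
With cos θ = (-0.696), the lit fraction is (1 − (-0.696))/2 ≈ 0.848, so 85%.

85%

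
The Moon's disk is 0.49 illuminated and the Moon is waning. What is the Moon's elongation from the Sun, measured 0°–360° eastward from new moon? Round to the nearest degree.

Invert f = (1 − cos θ)/2 to get cos θ = 1 − 2(0.49) = 0.020, hence θ₀ = arccos 0.020 = 88.9°.
Waning ⇒ past full, so θ = 360° − 88.9° = 271.1°.

271°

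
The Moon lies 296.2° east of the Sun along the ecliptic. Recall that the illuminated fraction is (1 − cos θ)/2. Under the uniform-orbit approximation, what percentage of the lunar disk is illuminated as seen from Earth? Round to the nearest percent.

28%

f = (1 − cos 296.2°)/2 = (1 − 0.442)/2 ≈ 0.279, i.e. 28%.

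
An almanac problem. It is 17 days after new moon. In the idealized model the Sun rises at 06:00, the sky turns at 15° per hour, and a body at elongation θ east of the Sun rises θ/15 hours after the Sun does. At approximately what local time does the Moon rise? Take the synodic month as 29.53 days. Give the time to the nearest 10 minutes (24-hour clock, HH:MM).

The Moon has covered 17/29.53 of its cycle, so θ ≈ 360° × 17/29.53 = 207.2°.
Delay after the Sun = 207.2° / (15°/h) ≈ 13.82 h.
06:00 + 13.816 h ≈ 19:49 → 19:50 to the nearest ten minutes.

19:50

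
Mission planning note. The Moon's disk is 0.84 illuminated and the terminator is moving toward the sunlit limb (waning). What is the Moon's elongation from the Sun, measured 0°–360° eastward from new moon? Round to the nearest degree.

cos θ = 1 − 2f = -0.680, giving a principal value of 132.8°.
Waning ⇒ past full, so θ = 360° − 132.8° = 227.2°.

227°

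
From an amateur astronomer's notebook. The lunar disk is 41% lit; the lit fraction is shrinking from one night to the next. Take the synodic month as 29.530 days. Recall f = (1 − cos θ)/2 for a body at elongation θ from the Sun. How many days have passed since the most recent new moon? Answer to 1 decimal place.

23.0 days

From f = (1 − cos θ)/2: cos θ = 1 − 2×0.41 = 0.180; arccos → 79.6°.
Waning ⇒ past full, so θ = 360° − 79.6° = 280.4°.
That fraction of the synodic month is 280.4/360 × 29.530 d ≈ 23.00 d.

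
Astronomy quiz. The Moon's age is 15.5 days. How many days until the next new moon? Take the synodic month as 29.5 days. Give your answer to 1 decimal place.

14.0 days

The next new moon completes the synodic month: 29.5 − 15.5 = 14.000 days.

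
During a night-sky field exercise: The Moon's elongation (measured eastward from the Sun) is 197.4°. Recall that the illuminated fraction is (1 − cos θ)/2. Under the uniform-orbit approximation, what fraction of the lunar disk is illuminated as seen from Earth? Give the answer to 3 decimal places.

0.977

f = (1 − cos 197.4°)/2 = (1 − (-0.954))/2 ≈ 0.977.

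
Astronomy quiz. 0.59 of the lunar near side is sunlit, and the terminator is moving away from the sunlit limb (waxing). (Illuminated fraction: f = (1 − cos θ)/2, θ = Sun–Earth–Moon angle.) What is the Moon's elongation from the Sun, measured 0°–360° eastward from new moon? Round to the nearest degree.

From f = (1 − cos θ)/2: cos θ = 1 − 2×0.59 = -0.180; arccos → 100.4°.
Before full moon the principal value applies: θ = 100.4°.

100°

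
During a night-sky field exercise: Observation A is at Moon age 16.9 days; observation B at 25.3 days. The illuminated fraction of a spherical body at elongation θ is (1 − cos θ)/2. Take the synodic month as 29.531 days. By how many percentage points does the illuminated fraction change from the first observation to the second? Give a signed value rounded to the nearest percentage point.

First observation: θ = 360°·16.9/29.531 = 206.0°, so f = 0.949.
Second observation: θ = 308.4°, f = 0.189.
Δf = 0.189 − 0.949 = -0.760, i.e. -76 pp.

-76 percentage points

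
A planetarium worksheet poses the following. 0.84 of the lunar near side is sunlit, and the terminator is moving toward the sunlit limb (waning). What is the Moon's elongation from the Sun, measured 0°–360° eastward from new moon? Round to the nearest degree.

227°

cos θ = 1 − 2f = -0.680, giving a principal value of 132.8°.
Waning ⇒ past full, so θ = 360° − 132.8° = 227.2°.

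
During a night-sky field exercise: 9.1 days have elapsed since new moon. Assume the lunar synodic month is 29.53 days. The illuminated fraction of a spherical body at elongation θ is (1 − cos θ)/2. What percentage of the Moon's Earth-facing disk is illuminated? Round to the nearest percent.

68%

Phase angle: θ = 360°·(9.1 d)/(29.53 d) = 110.9°.
Illuminated fraction = (1 − cos 110.9°)/2 = (1 − (-0.357))/2 ≈ 0.679, so 68%.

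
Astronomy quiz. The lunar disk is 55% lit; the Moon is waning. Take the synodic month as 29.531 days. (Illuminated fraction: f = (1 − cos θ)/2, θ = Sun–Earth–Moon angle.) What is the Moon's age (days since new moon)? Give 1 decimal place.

21.7 days

From f = (1 − cos θ)/2: cos θ = 1 − 2×0.55 = -0.100; arccos → 95.7°.
Since the Moon is past full (waning), take the reflex angle: θ = 360° − 95.7° = 264.3°.
Age = 29.531 × 264.3°/360° ≈ 21.68 days.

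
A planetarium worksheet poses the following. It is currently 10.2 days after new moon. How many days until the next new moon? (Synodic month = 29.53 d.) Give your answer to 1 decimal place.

One full lunation from the last new moon is 29.53 d; remaining = 29.53 − 10.2 = 19.330 d.

19.3 days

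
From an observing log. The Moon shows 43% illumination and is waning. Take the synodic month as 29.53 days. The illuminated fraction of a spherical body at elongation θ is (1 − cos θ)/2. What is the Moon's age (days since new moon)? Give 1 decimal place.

22.8 days

cos θ = 1 − 2f = 0.140, giving a principal value of 82.0°.
Since the Moon is past full (waning), take the reflex angle: θ = 360° − 82.0° = 278.0°.
That fraction of the synodic month is 278.0/360 × 29.53 d ≈ 22.81 d.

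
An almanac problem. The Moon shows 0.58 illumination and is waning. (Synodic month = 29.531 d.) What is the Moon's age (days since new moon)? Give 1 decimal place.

From f = (1 − cos θ)/2: cos θ = 1 − 2×0.58 = -0.160; arccos → 99.2°.
Since the Moon is past full (waning), take the reflex angle: θ = 360° − 99.2° = 260.8°.
That fraction of the synodic month is 260.8/360 × 29.531 d ≈ 21.39 d.

21.4 days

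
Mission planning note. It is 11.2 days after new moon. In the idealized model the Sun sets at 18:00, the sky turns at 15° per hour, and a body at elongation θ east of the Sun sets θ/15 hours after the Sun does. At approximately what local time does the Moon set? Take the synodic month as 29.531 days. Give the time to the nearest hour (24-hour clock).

03:00

Elongation θ = 360° × 11.2/29.531 ≈ 136.5°.
The Moon trails the Sun by θ/15 = 136.5/15 ≈ 9.10 hours.
18:00 + 9.10 h ≈ 03:06 → 03:00 to the nearest hour.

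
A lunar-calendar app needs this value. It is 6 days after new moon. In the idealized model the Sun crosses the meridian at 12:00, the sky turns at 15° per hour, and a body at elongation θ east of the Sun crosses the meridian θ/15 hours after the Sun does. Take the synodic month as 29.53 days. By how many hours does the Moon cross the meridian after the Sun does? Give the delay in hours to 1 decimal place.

The Moon has covered 6/29.53 of its cycle, so θ ≈ 360° × 6/29.53 = 73.1°.
At 15° of sky rotation per hour, 73.1° corresponds to a 4.88 h lag.
So the Moon crosses the meridian 4.88 h after the Sun.

4.9 h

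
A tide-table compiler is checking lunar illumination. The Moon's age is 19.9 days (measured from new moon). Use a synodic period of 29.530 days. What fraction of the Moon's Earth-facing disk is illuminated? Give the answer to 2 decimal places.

0.73

The Moon has covered 19.9/29.530 of its cycle, so θ ≈ 360° × 19.9/29.530 = 242.6°.
cos 242.6° = (-0.460), so f = (1 − (-0.460))/2 = 0.730.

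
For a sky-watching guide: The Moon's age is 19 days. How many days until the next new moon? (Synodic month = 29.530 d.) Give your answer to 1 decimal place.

One full lunation from the last new moon is 29.530 d; remaining = 29.530 − 19 = 10.530 d.

10.5 days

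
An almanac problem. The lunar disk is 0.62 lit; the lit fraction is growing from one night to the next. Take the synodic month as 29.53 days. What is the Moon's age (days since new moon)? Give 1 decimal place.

8.5 days

Invert f = (1 − cos θ)/2 to get cos θ = 1 − 2(0.62) = -0.240, hence θ₀ = arccos -0.240 = 103.9°.
The Moon is waxing (0°–180°), so θ = 103.9° directly.
Age = 29.53 × 103.9°/360° ≈ 8.52 days.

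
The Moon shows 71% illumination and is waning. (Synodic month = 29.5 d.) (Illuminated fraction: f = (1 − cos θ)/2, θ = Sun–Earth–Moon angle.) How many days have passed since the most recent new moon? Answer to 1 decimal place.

20.1 days

Invert f = (1 − cos θ)/2 to get cos θ = 1 − 2(0.71) = -0.420, hence θ₀ = arccos -0.420 = 114.8°.
Waning ⇒ past full, so θ = 360° − 114.8° = 245.2°.
At 360°/29.5 d per day, 245.2° corresponds to 20.09 days.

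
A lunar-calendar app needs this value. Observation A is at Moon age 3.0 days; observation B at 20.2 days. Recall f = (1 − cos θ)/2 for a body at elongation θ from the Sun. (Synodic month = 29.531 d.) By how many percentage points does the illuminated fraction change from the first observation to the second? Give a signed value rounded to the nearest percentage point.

First observation: θ = 360°·3.0/29.531 = 36.6°, so f = 0.098.
Second observation: θ = 246.2°, f = 0.701.
Δf = 0.701 − 0.098 = +0.603, i.e. +60 pp.

+60 percentage points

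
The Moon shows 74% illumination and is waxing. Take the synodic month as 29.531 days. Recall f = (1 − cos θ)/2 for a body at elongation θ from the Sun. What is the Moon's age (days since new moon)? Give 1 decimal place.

Invert f = (1 − cos θ)/2 to get cos θ = 1 − 2(0.74) = -0.480, hence θ₀ = arccos -0.480 = 118.7°.
Waxing ⇒ before full, so θ = 118.7°.
Age = 29.531 × 118.7°/360° ≈ 9.74 days.

9.7 days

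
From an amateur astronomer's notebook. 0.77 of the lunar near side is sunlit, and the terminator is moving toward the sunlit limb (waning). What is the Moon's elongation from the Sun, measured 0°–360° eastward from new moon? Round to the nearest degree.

Invert f = (1 − cos θ)/2 to get cos θ = 1 − 2(0.77) = -0.540, hence θ₀ = arccos -0.540 = 122.7°.
A waning Moon lies in 180°–360°, so θ = 360° − 122.7° = 237.3°.

237°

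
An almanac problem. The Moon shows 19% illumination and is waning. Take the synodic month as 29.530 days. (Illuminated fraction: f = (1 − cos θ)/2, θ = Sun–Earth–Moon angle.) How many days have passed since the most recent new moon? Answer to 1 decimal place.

25.3 days

cos θ = 1 − 2f = 0.620, giving a principal value of 51.7°.
Waning ⇒ past full, so θ = 360° − 51.7° = 308.3°.
Age = 29.530 × 308.3°/360° ≈ 25.29 days.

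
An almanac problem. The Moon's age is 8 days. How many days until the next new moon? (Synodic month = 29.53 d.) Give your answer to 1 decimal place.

One full lunation from the last new moon is 29.53 d; remaining = 29.53 − 8 = 21.530 d.

21.5 days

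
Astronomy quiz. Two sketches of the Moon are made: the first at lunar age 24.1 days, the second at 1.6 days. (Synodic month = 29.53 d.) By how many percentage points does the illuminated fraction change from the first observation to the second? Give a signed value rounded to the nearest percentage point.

-27 pp

First observation: θ = 360°·24.1/29.53 = 293.8°, so f = 0.298.
Second observation: θ = 19.5°, f = 0.029.
Δf = 0.029 − 0.298 = -0.270, i.e. -27 pp.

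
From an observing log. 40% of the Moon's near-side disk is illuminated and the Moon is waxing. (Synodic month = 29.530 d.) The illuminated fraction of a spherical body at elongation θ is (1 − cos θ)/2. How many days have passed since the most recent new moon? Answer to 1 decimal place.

From f = (1 − cos θ)/2: cos θ = 1 − 2×0.40 = 0.200; arccos → 78.5°.
Before full moon the principal value applies: θ = 78.5°.
At 360°/29.530 d per day, 78.5° corresponds to 6.44 days.

6.4 days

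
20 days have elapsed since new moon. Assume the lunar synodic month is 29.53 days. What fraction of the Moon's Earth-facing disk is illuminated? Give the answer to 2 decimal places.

Phase angle: θ = 360°·(20 d)/(29.53 d) = 243.8°.
Illuminated fraction = (1 − cos 243.8°)/2 = (1 − (-0.441))/2 ≈ 0.721.

0.72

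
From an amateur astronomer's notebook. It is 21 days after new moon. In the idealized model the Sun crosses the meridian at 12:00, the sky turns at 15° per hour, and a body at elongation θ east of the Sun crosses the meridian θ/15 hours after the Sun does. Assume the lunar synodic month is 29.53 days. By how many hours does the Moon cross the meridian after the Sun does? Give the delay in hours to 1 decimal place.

17.1 h

Elongation θ = 360° × 21/29.53 ≈ 256.0°.
At 15° of sky rotation per hour, 256.0° corresponds to a 17.07 h lag.
So the Moon crosses the meridian 17.07 h after the Sun.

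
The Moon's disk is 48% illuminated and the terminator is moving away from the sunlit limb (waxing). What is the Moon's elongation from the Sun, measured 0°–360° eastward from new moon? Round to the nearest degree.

88°

Invert f = (1 − cos θ)/2 to get cos θ = 1 − 2(0.48) = 0.040, hence θ₀ = arccos 0.040 = 87.7°.
Waxing ⇒ before full, so θ = 87.7°.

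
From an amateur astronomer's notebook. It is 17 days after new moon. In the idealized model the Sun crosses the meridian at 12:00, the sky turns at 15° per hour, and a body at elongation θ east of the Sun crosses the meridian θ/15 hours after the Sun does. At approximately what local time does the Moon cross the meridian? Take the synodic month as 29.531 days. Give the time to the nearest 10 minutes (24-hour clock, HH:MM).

Phase angle: θ = 360°·(17 d)/(29.531 d) = 207.2°.
The Moon trails the Sun by θ/15 = 207.2/15 ≈ 13.82 hours.
12:00 + 13.816 h ≈ 01:49 → 01:50 to the nearest ten minutes.

01:50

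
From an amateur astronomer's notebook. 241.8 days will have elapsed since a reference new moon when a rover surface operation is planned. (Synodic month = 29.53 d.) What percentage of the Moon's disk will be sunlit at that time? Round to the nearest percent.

31%

241.8/29.53 = 8.188 lunations, so 8 complete cycles and 5.56 d into the next.
Phase angle: θ = 360°·(5.56 d)/(29.53 d) = 67.8°.
cos 67.8° = 0.378, so f = (1 − 0.378)/2 = 0.311, so 31%.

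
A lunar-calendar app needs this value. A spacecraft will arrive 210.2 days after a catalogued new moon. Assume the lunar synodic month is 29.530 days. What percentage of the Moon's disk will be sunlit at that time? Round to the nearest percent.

210.2/29.530 = 7.118 lunations, so 7 complete cycles and 3.49 d into the next.
Elongation θ = 360° × 3.49/29.530 ≈ 42.5°.
cos 42.5° = 0.737, so f = (1 − 0.737)/2 = 0.132, so 13%.

13%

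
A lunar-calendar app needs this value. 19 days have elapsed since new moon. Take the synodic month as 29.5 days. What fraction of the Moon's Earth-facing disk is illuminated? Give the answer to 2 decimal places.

0.81

The Moon has covered 19/29.5 of its cycle, so θ ≈ 360° × 19/29.5 = 231.9°.
cos 231.9° = (-0.618), so f = (1 − (-0.618))/2 = 0.809.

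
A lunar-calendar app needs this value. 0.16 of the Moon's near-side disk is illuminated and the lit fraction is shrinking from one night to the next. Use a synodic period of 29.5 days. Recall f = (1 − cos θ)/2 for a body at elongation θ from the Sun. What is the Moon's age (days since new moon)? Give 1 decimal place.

Invert f = (1 − cos θ)/2 to get cos θ = 1 − 2(0.16) = 0.680, hence θ₀ = arccos 0.680 = 47.2°.
Waning ⇒ past full, so θ = 360° − 47.2° = 312.8°.
Age = 29.5 × 312.8°/360° ≈ 25.64 days.

25.6 days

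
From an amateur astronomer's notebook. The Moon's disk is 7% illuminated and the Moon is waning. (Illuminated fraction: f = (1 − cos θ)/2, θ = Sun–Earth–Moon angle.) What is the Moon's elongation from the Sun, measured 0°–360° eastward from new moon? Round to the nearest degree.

From f = (1 − cos θ)/2: cos θ = 1 − 2×0.07 = 0.860; arccos → 30.7°.
Since the Moon is past full (waning), take the reflex angle: θ = 360° − 30.7° = 329.3°.

329°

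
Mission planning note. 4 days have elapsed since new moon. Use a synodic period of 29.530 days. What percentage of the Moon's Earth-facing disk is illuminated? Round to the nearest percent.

Elongation θ = 360° × 4/29.530 ≈ 48.8°.
cos 48.8° = 0.659, so f = (1 − 0.659)/2 = 0.170, so 17%.

17%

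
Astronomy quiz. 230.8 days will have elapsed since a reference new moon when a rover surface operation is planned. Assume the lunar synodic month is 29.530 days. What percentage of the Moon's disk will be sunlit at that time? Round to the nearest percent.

30%

230.8/29.530 = 7.816 lunations, so 7 complete cycles and 24.09 d into the next.
Elongation θ = 360° × 24.09/29.530 ≈ 293.7°.
Illuminated fraction = (1 − cos 293.7°)/2 = (1 − 0.402)/2 ≈ 0.299, so 30%.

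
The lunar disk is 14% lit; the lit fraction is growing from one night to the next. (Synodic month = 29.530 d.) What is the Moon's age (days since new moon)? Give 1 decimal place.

From f = (1 − cos θ)/2: cos θ = 1 − 2×0.14 = 0.720; arccos → 43.9°.
Waxing ⇒ before full, so θ = 43.9°.
That fraction of the synodic month is 43.9/360 × 29.530 d ≈ 3.60 d.

3.6 days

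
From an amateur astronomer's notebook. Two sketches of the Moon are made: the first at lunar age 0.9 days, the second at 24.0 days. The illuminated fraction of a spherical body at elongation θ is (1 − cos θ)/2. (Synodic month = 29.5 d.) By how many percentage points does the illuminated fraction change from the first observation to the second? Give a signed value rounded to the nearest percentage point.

First observation: θ = 360°·0.9/29.5 = 11.0°, so f = 0.009.
Second observation: θ = 292.9°, f = 0.306.
Δf = 0.306 − 0.009 = +0.296, i.e. +30 pp.

+30 percentage points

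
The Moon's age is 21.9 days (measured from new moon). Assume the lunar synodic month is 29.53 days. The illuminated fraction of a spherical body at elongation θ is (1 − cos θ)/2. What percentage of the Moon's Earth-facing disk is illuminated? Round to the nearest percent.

The Moon has covered 21.9/29.53 of its cycle, so θ ≈ 360° × 21.9/29.53 = 267.0°.
With cos θ = (-0.053), the lit fraction is (1 − (-0.053))/2 ≈ 0.526, so 53%.

53%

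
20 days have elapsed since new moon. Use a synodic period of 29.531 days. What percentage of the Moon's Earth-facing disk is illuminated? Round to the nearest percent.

72%

Elongation θ = 360° × 20/29.531 ≈ 243.8°.
Illuminated fraction = (1 − cos 243.8°)/2 = (1 − (-0.441))/2 ≈ 0.721, so 72%.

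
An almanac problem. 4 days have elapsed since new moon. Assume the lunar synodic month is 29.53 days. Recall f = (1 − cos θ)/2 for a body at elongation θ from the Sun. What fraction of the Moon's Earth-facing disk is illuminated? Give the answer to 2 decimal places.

0.17

Elongation θ = 360° × 4/29.53 ≈ 48.8°.
With cos θ = 0.659, the lit fraction is (1 − 0.659)/2 ≈ 0.170.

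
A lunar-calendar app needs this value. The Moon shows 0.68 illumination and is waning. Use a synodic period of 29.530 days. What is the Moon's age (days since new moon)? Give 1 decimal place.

20.4 days

cos θ = 1 − 2f = -0.360, giving a principal value of 111.1°.
Since the Moon is past full (waning), take the reflex angle: θ = 360° − 111.1° = 248.9°.
That fraction of the synodic month is 248.9/360 × 29.530 d ≈ 20.42 d.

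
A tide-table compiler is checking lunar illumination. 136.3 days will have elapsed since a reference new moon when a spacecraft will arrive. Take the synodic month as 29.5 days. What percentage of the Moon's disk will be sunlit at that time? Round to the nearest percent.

Reduce mod P: 136.3 − 4×29.5 = 18.30 d into the current lunation.
Phase angle: θ = 360°·(18.30 d)/(29.5 d) = 223.3°.
cos 223.3° = (-0.728), so f = (1 − (-0.728))/2 = 0.864, so 86%.

86%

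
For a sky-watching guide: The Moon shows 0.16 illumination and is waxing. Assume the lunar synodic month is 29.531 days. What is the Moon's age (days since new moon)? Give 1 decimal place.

From f = (1 − cos θ)/2: cos θ = 1 − 2×0.16 = 0.680; arccos → 47.2°.
The Moon is waxing (0°–180°), so θ = 47.2° directly.
At 360°/29.531 d per day, 47.2° corresponds to 3.87 days.

3.9 days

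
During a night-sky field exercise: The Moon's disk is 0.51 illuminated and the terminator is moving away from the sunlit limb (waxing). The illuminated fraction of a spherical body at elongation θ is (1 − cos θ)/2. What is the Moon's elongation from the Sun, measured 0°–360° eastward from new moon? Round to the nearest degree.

Invert f = (1 − cos θ)/2 to get cos θ = 1 − 2(0.51) = -0.020, hence θ₀ = arccos -0.020 = 91.1°.
Before full moon the principal value applies: θ = 91.1°.

91°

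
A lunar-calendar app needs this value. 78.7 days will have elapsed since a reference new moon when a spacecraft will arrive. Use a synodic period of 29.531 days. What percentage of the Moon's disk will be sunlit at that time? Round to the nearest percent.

75%

78.7/29.531 = 2.665 lunations, so 2 complete cycles and 19.64 d into the next.
Elongation θ = 360° × 19.64/29.531 ≈ 239.4°.
Illuminated fraction = (1 − cos 239.4°)/2 = (1 − (-0.509))/2 ≈ 0.755, so 75%.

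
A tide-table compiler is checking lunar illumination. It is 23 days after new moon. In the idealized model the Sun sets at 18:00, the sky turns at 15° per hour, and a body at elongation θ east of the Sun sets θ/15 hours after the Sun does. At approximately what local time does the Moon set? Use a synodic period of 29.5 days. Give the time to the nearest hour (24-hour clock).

Phase angle: θ = 360°·(23 d)/(29.5 d) = 280.7°.
The Moon trails the Sun by θ/15 = 280.7/15 ≈ 18.71 hours.
18:00 + 18.71 h ≈ 12:43 → 13:00 to the nearest hour.

13:00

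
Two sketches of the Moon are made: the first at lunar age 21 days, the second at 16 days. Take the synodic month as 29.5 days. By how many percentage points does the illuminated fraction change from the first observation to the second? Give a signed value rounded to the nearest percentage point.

+36 percentage points

First observation: θ = 360°·21/29.5 = 256.3°, so f = 0.619.
Second observation: θ = 195.3°, f = 0.982.
Δf = 0.982 − 0.619 = +0.364, i.e. +36 pp.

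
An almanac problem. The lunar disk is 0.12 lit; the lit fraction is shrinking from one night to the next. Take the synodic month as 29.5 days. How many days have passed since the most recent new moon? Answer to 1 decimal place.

Invert f = (1 − cos θ)/2 to get cos θ = 1 − 2(0.12) = 0.760, hence θ₀ = arccos 0.760 = 40.5°.
Since the Moon is past full (waning), take the reflex angle: θ = 360° − 40.5° = 319.5°.
That fraction of the synodic month is 319.5/360 × 29.5 d ≈ 26.18 d.

26.2 days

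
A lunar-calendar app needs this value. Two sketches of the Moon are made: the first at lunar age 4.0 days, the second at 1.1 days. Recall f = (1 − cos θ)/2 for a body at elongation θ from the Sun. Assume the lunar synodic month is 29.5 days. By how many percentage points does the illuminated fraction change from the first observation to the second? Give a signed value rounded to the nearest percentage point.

-16 pp

θ₁ = 360° × 4.0/29.5 = 48.8°, f₁ = (1 − cos θ₁)/2 = 0.171.
θ₂ = 360° × 1.1/29.5 = 13.4°, f₂ = (1 − cos θ₂)/2 = 0.014.
Change = f₂ − f₁ = -0.157 → -16 percentage points.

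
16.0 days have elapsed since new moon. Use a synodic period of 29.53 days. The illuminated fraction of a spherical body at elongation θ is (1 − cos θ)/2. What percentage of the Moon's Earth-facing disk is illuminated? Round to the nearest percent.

98%

The Moon has covered 16.0/29.53 of its cycle, so θ ≈ 360° × 16.0/29.53 = 195.1°.
cos 195.1° = (-0.966), so f = (1 − (-0.966))/2 = 0.983, so 98%.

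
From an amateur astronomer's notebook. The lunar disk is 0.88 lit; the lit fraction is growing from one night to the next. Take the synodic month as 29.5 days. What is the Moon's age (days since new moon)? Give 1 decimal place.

cos θ = 1 − 2f = -0.760, giving a principal value of 139.5°.
Waxing ⇒ before full, so θ = 139.5°.
At 360°/29.5 d per day, 139.5° corresponds to 11.43 days.

11.4 days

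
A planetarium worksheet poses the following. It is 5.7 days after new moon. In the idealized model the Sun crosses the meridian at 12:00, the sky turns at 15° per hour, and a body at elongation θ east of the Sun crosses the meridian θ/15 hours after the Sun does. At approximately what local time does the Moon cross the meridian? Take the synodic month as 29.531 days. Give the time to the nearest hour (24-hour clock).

Phase angle: θ = 360°·(5.7 d)/(29.531 d) = 69.5°.
Delay after the Sun = 69.5° / (15°/h) ≈ 4.63 h.
12:00 + 4.63 h ≈ 16:38 → 17:00 to the nearest hour.

17:00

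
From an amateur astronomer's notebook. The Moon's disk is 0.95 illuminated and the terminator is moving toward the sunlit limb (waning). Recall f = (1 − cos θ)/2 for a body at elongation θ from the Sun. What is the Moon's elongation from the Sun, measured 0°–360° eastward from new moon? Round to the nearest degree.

From f = (1 − cos θ)/2: cos θ = 1 − 2×0.95 = -0.900; arccos → 154.2°.
Since the Moon is past full (waning), take the reflex angle: θ = 360° − 154.2° = 205.8°.

206°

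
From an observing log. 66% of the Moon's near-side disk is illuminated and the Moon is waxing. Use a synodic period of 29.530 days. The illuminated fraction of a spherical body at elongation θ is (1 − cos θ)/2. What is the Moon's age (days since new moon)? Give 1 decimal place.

8.9 days

From f = (1 − cos θ)/2: cos θ = 1 − 2×0.66 = -0.320; arccos → 108.7°.
Waxing ⇒ before full, so θ = 108.7°.
Age = 29.530 × 108.7°/360° ≈ 8.91 days.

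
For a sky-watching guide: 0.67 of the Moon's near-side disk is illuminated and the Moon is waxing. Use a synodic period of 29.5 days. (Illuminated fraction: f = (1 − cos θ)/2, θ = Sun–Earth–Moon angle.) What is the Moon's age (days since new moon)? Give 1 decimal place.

9.0 days

Invert f = (1 − cos θ)/2 to get cos θ = 1 − 2(0.67) = -0.340, hence θ₀ = arccos -0.340 = 109.9°.
Before full moon the principal value applies: θ = 109.9°.
That fraction of the synodic month is 109.9/360 × 29.5 d ≈ 9.00 d.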